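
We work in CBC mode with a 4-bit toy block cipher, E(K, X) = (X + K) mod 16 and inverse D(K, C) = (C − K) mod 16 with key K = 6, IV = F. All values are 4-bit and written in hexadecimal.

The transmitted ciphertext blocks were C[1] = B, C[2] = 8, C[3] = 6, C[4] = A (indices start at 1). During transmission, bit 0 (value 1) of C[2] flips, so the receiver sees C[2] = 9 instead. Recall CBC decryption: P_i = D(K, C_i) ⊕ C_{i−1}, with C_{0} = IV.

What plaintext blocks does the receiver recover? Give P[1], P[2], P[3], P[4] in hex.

Only C[2] changed, to 9. In CBC, a change in C_i garbles P_i and flips the same bit in P_{i+1}. Decrypting the received ciphertext:
P[1]: D(K, B) = 5; 5 ⊕ F = A.
P[2]: D(K, 9) = 3; 3 ⊕ B = 8.
P[3]: D(K, 6) = 0; 0 ⊕ 9 = 9.
P[4]: D(K, A) = 4; 4 ⊕ 6 = 2.
Blocks that differ from the original plaintext: P[2], P[3].

P[1] = A, P[2] = 8, P[3] = 9, P[4] = 2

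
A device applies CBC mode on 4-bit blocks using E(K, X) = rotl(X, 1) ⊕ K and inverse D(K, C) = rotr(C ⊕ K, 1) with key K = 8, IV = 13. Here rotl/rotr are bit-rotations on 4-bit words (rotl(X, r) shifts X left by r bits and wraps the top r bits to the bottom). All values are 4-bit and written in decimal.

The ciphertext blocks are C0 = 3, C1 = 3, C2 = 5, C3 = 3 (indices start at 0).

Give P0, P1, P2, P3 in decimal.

P0 = 0, P1 = 14, P2 = 13, P3 = 8

CBC decryption: P_i = D(K, C_i) ⊕ C_{i−1}, with C_{−1} = IV.
P0: D(K, 3) = 13; 13 ⊕ 13 = 0.
P1: D(K, 3) = 13; 13 ⊕ 3 = 14.
P2: D(K, 5) = 14; 14 ⊕ 3 = 13.
P3: D(K, 3) = 13; 13 ⊕ 5 = 8.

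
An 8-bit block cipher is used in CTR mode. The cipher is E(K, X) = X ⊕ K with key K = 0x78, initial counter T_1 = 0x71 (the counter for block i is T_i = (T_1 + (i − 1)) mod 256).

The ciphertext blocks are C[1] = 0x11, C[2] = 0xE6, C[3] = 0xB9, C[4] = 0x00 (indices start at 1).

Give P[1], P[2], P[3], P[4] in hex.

P[1] = 0x18, P[2] = 0xEC, P[3] = 0xB2, P[4] = 0x0C

CTR decryption: S_i = E(K, T_i) where T_i is the counter for block i; P_i = C_i ⊕ S_i.
P[1]: T = 0x71, S = E(K, T) = 0x09; 0x11 ⊕ 0x09 = 0x18.
P[2]: T = 0x72, S = E(K, T) = 0x0A; 0xE6 ⊕ 0x0A = 0xEC.
P[3]: T = 0x73, S = E(K, T) = 0x0B; 0xB9 ⊕ 0x0B = 0xB2.
P[4]: T = 0x74, S = E(K, T) = 0x0C; 0x00 ⊕ 0x0C = 0x0C.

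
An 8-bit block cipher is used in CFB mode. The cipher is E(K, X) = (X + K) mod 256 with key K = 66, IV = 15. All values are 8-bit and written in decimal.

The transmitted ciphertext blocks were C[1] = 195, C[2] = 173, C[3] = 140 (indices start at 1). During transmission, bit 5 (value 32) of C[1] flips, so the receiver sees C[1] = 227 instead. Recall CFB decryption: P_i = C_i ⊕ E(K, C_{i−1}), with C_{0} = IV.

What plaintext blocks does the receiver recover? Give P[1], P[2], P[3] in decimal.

Only C[1] changed, to 227. In CFB, a change in C_i flips the same bit in P_i and garbles P_{i+1}. Decrypting the received ciphertext:
P[1]: E(K, 15) = 81; 227 ⊕ 81 = 178.
P[2]: E(K, 227) = 37; 173 ⊕ 37 = 136.
P[3]: E(K, 173) = 239; 140 ⊕ 239 = 99.
Blocks that differ from the original plaintext: P[1], P[2].

P[1] = 178, P[2] = 136, P[3] = 99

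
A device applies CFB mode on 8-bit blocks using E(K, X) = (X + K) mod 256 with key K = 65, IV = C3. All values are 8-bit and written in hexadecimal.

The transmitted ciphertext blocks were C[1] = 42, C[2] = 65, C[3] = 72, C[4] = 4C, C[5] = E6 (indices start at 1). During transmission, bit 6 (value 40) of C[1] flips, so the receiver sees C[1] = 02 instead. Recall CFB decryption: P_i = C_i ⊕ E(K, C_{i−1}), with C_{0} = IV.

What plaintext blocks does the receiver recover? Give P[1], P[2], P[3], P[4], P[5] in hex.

Only C[1] changed, to 02. In CFB, a change in C_i flips the same bit in P_i and garbles P_{i+1}. Decrypting the received ciphertext:
P[1]: E(K, C3) = 28; 02 ⊕ 28 = 2A.
P[2]: E(K, 02) = 67; 65 ⊕ 67 = 02.
P[3]: E(K, 65) = CA; 72 ⊕ CA = B8.
P[4]: E(K, 72) = D7; 4C ⊕ D7 = 9B.
P[5]: E(K, 4C) = B1; E6 ⊕ B1 = 57.
Blocks that differ from the original plaintext: P[1], P[2].

P[1] = 2A, P[2] = 02, P[3] = B8, P[4] = 9B, P[5] = 57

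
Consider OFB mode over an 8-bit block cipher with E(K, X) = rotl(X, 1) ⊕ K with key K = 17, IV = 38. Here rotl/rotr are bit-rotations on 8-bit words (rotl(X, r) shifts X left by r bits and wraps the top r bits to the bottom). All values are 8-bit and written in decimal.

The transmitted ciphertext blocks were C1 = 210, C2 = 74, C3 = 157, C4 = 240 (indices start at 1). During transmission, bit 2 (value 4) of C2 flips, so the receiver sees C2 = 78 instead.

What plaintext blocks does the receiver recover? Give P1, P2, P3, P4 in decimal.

P1 = 143, P2 = 229, P3 = 219, P4 = 109

OFB decryption: S_i = E(K, S_{i−1}) with S_{0} = IV; P_i = C_i ⊕ S_i.
Only C2 changed, to 78. In OFB, a change in C_i flips the same bit in P_i only; the keystream is unaffected. Decrypting the received ciphertext:
P1: S = E(K, 38) = 93; 210 ⊕ 93 = 143.
P2: S = E(K, 93) = 171; 78 ⊕ 171 = 229.
P3: S = E(K, 171) = 70; 157 ⊕ 70 = 219.
P4: S = E(K, 70) = 157; 240 ⊕ 157 = 109.
Blocks that differ from the original plaintext: P2.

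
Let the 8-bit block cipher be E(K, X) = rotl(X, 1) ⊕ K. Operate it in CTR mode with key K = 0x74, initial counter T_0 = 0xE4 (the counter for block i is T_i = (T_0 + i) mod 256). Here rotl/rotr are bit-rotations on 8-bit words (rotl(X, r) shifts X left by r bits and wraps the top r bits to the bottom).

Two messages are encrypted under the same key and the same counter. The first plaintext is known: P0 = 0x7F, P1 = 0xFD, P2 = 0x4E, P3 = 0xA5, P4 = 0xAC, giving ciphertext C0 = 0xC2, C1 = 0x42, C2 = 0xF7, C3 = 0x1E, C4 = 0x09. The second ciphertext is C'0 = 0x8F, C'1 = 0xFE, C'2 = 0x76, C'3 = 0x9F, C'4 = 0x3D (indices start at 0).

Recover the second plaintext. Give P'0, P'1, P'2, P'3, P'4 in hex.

P'0 = 0x32, P'1 = 0x41, P'2 = 0xCF, P'3 = 0x24, P'4 = 0x98

In CTR with a reused counter, both messages share the same keystream S_i, so C_i ⊕ C'_i = P_i ⊕ P'_i and thus P'_i = P_i ⊕ C_i ⊕ C'_i.
P'0: 0x7F ⊕ 0xC2 ⊕ 0x8F = 0x32.
P'1: 0xFD ⊕ 0x42 ⊕ 0xFE = 0x41.
P'2: 0x4E ⊕ 0xF7 ⊕ 0x76 = 0xCF.
P'3: 0xA5 ⊕ 0x1E ⊕ 0x9F = 0x24.
P'4: 0xAC ⊕ 0x09 ⊕ 0x3D = 0x98.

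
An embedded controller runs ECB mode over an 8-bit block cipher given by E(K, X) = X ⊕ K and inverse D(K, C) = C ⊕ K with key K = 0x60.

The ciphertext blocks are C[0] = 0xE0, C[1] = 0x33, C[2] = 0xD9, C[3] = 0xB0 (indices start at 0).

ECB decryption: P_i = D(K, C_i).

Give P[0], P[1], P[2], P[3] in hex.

P[0] = 0x80, P[1] = 0x53, P[2] = 0xB9, P[3] = 0xD0

P[0]: D(K, 0xE0) = 0x80.
P[1]: D(K, 0x33) = 0x53.
P[2]: D(K, 0xD9) = 0xB9.
P[3]: D(K, 0xB0) = 0xD0.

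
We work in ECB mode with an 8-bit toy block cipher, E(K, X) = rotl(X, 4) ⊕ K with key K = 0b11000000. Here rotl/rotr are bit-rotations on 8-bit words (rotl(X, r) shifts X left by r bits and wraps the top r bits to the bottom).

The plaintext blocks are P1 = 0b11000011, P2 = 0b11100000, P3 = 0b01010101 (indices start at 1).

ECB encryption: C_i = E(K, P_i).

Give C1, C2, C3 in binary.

C1: E(K, 0b11000011) = 0b11111100.
C2: E(K, 0b11100000) = 0b11001110.
C3: E(K, 0b01010101) = 0b10010101.

C1 = 0b11111100, C2 = 0b11001110, C3 = 0b10010101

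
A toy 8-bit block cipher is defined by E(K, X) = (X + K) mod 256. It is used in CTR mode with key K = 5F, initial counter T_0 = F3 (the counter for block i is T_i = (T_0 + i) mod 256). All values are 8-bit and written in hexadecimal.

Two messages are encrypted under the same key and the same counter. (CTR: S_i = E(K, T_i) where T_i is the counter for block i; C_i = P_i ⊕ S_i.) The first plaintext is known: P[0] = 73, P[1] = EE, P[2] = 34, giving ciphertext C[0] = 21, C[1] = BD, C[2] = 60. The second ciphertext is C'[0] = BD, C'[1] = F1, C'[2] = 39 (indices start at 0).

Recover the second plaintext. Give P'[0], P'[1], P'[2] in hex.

P'[0] = EF, P'[1] = A2, P'[2] = 6D

In CTR with a reused counter, both messages share the same keystream S_i, so C_i ⊕ C'_i = P_i ⊕ P'_i and thus P'_i = P_i ⊕ C_i ⊕ C'_i.
P'[0]: 73 ⊕ 21 ⊕ BD = EF.
P'[1]: EE ⊕ BD ⊕ F1 = A2.
P'[2]: 34 ⊕ 60 ⊕ 39 = 6D.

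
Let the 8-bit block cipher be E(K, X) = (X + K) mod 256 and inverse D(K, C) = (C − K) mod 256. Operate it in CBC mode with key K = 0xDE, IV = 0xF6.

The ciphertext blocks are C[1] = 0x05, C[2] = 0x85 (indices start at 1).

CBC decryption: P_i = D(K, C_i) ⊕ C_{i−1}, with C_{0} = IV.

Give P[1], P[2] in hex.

P[1]: D(K, 0x05) = 0x27; 0x27 ⊕ 0xF6 = 0xD1.
P[2]: D(K, 0x85) = 0xA7; 0xA7 ⊕ 0x05 = 0xA2.

P[1] = 0xD1, P[2] = 0xA2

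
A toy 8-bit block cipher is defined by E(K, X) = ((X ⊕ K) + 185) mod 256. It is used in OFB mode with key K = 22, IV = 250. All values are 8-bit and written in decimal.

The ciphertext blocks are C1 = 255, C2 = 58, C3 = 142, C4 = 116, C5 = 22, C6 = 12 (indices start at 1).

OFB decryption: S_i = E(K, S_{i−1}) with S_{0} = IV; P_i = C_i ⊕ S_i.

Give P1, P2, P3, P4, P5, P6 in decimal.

P1: S = E(K, 250) = 165; 255 ⊕ 165 = 90.
P2: S = E(K, 165) = 108; 58 ⊕ 108 = 86.
P3: S = E(K, 108) = 51; 142 ⊕ 51 = 189.
P4: S = E(K, 51) = 222; 116 ⊕ 222 = 170.
P5: S = E(K, 222) = 129; 22 ⊕ 129 = 151.
P6: S = E(K, 129) = 80; 12 ⊕ 80 = 92.

P1 = 90, P2 = 86, P3 = 189, P4 = 170, P5 = 151, P6 = 92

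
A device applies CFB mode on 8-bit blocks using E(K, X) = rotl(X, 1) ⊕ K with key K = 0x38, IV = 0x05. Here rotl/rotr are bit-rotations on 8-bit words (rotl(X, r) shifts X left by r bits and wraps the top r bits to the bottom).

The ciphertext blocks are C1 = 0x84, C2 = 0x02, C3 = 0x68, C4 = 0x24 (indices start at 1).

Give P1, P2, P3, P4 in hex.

P1 = 0xB6, P2 = 0x33, P3 = 0x54, P4 = 0xCC

CFB decryption: P_i = C_i ⊕ E(K, C_{i−1}), with C_{0} = IV.
P1: E(K, 0x05) = 0x32; 0x84 ⊕ 0x32 = 0xB6.
P2: E(K, 0x84) = 0x31; 0x02 ⊕ 0x31 = 0x33.
P3: E(K, 0x02) = 0x3C; 0x68 ⊕ 0x3C = 0x54.
P4: E(K, 0x68) = 0xE8; 0x24 ⊕ 0xE8 = 0xCC.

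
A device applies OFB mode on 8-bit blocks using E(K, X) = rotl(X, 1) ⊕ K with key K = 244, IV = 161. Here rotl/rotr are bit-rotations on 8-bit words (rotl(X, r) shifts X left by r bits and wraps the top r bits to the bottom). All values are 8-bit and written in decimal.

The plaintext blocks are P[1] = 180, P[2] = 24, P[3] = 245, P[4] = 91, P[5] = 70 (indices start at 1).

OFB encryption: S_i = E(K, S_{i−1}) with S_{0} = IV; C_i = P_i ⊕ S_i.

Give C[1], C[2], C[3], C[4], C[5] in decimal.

C[1] = 3, C[2] = 131, C[3] = 54, C[4] = 40, C[5] = 84

C[1]: S = E(K, 161) = 183; 180 ⊕ 183 = 3.
C[2]: S = E(K, 183) = 155; 24 ⊕ 155 = 131.
C[3]: S = E(K, 155) = 195; 245 ⊕ 195 = 54.
C[4]: S = E(K, 195) = 115; 91 ⊕ 115 = 40.
C[5]: S = E(K, 115) = 18; 70 ⊕ 18 = 84.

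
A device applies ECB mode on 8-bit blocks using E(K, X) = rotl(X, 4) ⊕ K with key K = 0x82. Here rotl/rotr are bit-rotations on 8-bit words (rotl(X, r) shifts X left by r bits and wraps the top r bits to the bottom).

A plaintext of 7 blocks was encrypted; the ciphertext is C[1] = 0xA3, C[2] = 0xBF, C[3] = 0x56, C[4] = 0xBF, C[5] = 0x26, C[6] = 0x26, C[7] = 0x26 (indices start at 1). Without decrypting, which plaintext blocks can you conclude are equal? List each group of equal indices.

ECB encrypts each block independently with the same key, so equal ciphertext blocks imply equal plaintext blocks.
C[2] = C[4] = 0xBF, so P[2] = P[4].
C[5] = C[6] = C[7] = 0x26, so P[5] = P[6] = P[7].

P[2] = P[4]; P[5] = P[6] = P[7]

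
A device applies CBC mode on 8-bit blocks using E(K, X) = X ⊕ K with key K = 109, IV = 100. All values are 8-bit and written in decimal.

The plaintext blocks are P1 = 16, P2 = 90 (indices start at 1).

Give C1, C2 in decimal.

C1 = 25, C2 = 46

CBC encryption: C_i = E(K, P_i ⊕ C_{i−1}), with C_{0} = IV.
C1: P1 ⊕ 100 = 116; E(K, 116) = 25.
C2: P2 ⊕ 25 = 67; E(K, 67) = 46.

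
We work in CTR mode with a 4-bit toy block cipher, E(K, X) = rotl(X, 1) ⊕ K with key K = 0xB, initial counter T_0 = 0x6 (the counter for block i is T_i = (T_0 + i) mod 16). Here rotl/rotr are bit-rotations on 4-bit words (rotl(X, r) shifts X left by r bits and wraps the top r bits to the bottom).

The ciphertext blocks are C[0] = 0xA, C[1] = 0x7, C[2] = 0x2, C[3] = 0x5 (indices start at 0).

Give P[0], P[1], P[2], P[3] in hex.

CTR decryption: S_i = E(K, T_i) where T_i is the counter for block i; P_i = C_i ⊕ S_i.
P[0]: T = 0x6, S = E(K, T) = 0x7; 0xA ⊕ 0x7 = 0xD.
P[1]: T = 0x7, S = E(K, T) = 0x5; 0x7 ⊕ 0x5 = 0x2.
P[2]: T = 0x8, S = E(K, T) = 0xA; 0x2 ⊕ 0xA = 0x8.
P[3]: T = 0x9, S = E(K, T) = 0x8; 0x5 ⊕ 0x8 = 0xD.

P[0] = 0xD, P[1] = 0x2, P[2] = 0x8, P[3] = 0xD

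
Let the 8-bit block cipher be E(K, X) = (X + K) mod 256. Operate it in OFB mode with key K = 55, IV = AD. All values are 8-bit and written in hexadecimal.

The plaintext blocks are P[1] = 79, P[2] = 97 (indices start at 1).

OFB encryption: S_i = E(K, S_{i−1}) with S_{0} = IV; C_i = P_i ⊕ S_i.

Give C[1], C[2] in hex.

C[1] = 7B, C[2] = C0

C[1]: S = E(K, AD) = 02; 79 ⊕ 02 = 7B.
C[2]: S = E(K, 02) = 57; 97 ⊕ 57 = C0.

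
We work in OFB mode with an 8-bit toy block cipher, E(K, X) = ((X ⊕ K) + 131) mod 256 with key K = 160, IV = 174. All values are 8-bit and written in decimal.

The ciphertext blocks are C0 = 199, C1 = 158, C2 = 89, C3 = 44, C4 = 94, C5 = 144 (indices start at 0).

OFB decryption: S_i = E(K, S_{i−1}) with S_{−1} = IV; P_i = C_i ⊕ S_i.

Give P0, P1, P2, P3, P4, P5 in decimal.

P0 = 86, P1 = 42, P2 = 206, P3 = 150, P4 = 195, P5 = 80

P0: S = E(K, 174) = 145; 199 ⊕ 145 = 86.
P1: S = E(K, 145) = 180; 158 ⊕ 180 = 42.
P2: S = E(K, 180) = 151; 89 ⊕ 151 = 206.
P3: S = E(K, 151) = 186; 44 ⊕ 186 = 150.
P4: S = E(K, 186) = 157; 94 ⊕ 157 = 195.
P5: S = E(K, 157) = 192; 144 ⊕ 192 = 80.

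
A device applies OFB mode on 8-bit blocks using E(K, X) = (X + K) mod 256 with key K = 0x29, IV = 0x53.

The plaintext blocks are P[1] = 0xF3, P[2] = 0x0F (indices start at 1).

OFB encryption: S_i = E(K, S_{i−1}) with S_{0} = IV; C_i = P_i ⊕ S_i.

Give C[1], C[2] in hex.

C[1] = 0x8F, C[2] = 0xAA

C[1]: S = E(K, 0x53) = 0x7C; 0xF3 ⊕ 0x7C = 0x8F.
C[2]: S = E(K, 0x7C) = 0xA5; 0x0F ⊕ 0xA5 = 0xAA.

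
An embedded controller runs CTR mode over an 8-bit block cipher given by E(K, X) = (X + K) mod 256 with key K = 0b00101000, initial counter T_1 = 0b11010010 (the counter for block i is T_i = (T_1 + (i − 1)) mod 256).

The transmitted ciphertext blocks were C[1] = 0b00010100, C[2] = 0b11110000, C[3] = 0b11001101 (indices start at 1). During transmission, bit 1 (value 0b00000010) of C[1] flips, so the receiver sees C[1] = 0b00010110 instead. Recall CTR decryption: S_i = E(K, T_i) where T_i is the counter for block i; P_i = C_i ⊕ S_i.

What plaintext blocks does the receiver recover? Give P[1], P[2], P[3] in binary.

Only C[1] changed, to 0b00010110. In CTR, a change in C_i flips the same bit in P_i only; the keystream is unaffected. Decrypting the received ciphertext:
P[1]: T = 0b11010010, S = E(K, T) = 0b11111010; 0b00010110 ⊕ 0b11111010 = 0b11101100.
P[2]: T = 0b11010011, S = E(K, T) = 0b11111011; 0b11110000 ⊕ 0b11111011 = 0b00001011.
P[3]: T = 0b11010100, S = E(K, T) = 0b11111100; 0b11001101 ⊕ 0b11111100 = 0b00110001.
Blocks that differ from the original plaintext: P[1].

P[1] = 0b11101100, P[2] = 0b00001011, P[3] = 0b00110001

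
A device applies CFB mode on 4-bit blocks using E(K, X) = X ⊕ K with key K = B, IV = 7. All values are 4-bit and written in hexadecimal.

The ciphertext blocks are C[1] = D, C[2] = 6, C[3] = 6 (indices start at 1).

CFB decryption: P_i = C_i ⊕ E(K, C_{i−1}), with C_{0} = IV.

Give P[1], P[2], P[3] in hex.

P[1] = 1, P[2] = 0, P[3] = B

P[1]: E(K, 7) = C; D ⊕ C = 1.
P[2]: E(K, D) = 6; 6 ⊕ 6 = 0.
P[3]: E(K, 6) = D; 6 ⊕ D = B.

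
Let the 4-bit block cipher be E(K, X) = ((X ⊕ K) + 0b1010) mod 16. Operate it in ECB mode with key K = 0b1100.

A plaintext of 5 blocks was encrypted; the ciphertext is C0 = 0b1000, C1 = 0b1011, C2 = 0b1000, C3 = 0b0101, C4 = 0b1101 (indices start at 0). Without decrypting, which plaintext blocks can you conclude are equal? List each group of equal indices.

ECB encrypts each block independently with the same key, so equal ciphertext blocks imply equal plaintext blocks.
C0 = C2 = 0b1000, so P0 = P2.

P0 = P2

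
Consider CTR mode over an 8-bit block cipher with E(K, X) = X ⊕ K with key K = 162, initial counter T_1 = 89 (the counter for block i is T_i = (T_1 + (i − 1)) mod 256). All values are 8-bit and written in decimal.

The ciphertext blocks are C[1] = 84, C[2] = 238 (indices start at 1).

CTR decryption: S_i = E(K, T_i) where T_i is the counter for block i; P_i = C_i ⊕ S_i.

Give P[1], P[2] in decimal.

P[1] = 175, P[2] = 22

P[1]: T = 89, S = E(K, T) = 251; 84 ⊕ 251 = 175.
P[2]: T = 90, S = E(K, T) = 248; 238 ⊕ 248 = 22.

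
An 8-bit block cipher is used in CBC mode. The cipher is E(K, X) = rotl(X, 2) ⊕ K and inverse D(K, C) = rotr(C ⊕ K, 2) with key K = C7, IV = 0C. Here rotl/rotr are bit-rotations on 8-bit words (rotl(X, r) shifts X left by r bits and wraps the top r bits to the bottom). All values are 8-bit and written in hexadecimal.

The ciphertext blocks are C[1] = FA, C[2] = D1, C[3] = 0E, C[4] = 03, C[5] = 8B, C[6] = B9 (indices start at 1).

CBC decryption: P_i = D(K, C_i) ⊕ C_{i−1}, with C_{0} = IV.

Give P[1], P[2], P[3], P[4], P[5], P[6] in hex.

P[1]: D(K, FA) = 4F; 4F ⊕ 0C = 43.
P[2]: D(K, D1) = 85; 85 ⊕ FA = 7F.
P[3]: D(K, 0E) = 72; 72 ⊕ D1 = A3.
P[4]: D(K, 03) = 31; 31 ⊕ 0E = 3F.
P[5]: D(K, 8B) = 13; 13 ⊕ 03 = 10.
P[6]: D(K, B9) = 9F; 9F ⊕ 8B = 14.

P[1] = 43, P[2] = 7F, P[3] = A3, P[4] = 3F, P[5] = 10, P[6] = 14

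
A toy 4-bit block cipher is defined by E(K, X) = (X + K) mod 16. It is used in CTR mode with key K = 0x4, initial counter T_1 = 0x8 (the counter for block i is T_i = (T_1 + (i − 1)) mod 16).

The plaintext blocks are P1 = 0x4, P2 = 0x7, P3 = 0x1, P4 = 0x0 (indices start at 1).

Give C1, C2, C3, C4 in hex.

CTR encryption: S_i = E(K, T_i) where T_i is the counter for block i; C_i = P_i ⊕ S_i.
C1: T = 0x8, S = E(K, T) = 0xC; 0x4 ⊕ 0xC = 0x8.
C2: T = 0x9, S = E(K, T) = 0xD; 0x7 ⊕ 0xD = 0xA.
C3: T = 0xA, S = E(K, T) = 0xE; 0x1 ⊕ 0xE = 0xF.
C4: T = 0xB, S = E(K, T) = 0xF; 0x0 ⊕ 0xF = 0xF.

C1 = 0x8, C2 = 0xA, C3 = 0xF, C4 = 0xF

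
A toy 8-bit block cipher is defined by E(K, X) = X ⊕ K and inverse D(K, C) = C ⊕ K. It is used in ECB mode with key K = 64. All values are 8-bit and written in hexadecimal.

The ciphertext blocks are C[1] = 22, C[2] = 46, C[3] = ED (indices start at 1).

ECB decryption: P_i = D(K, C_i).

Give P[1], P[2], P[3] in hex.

P[1] = 46, P[2] = 22, P[3] = 89

P[1]: D(K, 22) = 46.
P[2]: D(K, 46) = 22.
P[3]: D(K, ED) = 89.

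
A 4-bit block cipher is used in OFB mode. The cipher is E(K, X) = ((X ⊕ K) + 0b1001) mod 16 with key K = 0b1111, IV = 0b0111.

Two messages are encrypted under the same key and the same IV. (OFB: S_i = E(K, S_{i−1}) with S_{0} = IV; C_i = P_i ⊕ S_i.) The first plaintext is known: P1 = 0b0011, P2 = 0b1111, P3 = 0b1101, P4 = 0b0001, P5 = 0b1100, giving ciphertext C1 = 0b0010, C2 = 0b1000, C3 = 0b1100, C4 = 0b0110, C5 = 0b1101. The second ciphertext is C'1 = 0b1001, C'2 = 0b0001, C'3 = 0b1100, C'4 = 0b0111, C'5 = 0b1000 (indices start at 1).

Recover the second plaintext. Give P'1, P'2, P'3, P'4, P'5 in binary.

In OFB with a reused IV, both messages share the same keystream S_i, so C_i ⊕ C'_i = P_i ⊕ P'_i and thus P'_i = P_i ⊕ C_i ⊕ C'_i.
P'1: 0b0011 ⊕ 0b0010 ⊕ 0b1001 = 0b1000.
P'2: 0b1111 ⊕ 0b1000 ⊕ 0b0001 = 0b0110.
P'3: 0b1101 ⊕ 0b1100 ⊕ 0b1100 = 0b1101.
P'4: 0b0001 ⊕ 0b0110 ⊕ 0b0111 = 0b0000.
P'5: 0b1100 ⊕ 0b1101 ⊕ 0b1000 = 0b1001.

P'1 = 0b1000, P'2 = 0b0110, P'3 = 0b1101, P'4 = 0b0000, P'5 = 0b1001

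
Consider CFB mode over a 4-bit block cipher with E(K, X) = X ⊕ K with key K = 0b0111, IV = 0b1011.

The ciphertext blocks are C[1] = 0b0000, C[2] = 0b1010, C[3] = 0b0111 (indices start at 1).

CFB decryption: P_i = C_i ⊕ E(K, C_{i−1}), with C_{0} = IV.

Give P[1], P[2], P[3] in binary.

P[1] = 0b1100, P[2] = 0b1101, P[3] = 0b1010

P[1]: E(K, 0b1011) = 0b1100; 0b0000 ⊕ 0b1100 = 0b1100.
P[2]: E(K, 0b0000) = 0b0111; 0b1010 ⊕ 0b0111 = 0b1101.
P[3]: E(K, 0b1010) = 0b1101; 0b0111 ⊕ 0b1101 = 0b1010.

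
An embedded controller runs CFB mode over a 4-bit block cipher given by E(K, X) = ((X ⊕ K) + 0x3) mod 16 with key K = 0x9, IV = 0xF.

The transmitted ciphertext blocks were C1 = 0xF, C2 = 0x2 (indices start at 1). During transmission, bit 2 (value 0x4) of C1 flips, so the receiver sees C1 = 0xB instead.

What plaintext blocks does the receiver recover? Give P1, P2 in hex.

CFB decryption: P_i = C_i ⊕ E(K, C_{i−1}), with C_{0} = IV.
Only C1 changed, to 0xB. In CFB, a change in C_i flips the same bit in P_i and garbles P_{i+1}. Decrypting the received ciphertext:
P1: E(K, 0xF) = 0x9; 0xB ⊕ 0x9 = 0x2.
P2: E(K, 0xB) = 0x5; 0x2 ⊕ 0x5 = 0x7.
Blocks that differ from the original plaintext: P1, P2.

P1 = 0x2, P2 = 0x7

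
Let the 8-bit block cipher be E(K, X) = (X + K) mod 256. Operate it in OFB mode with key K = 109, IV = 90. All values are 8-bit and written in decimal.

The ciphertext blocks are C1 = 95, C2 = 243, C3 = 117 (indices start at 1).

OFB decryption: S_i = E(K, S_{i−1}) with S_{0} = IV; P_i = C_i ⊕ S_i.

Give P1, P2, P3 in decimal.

P1 = 152, P2 = 199, P3 = 212

P1: S = E(K, 90) = 199; 95 ⊕ 199 = 152.
P2: S = E(K, 199) = 52; 243 ⊕ 52 = 199.
P3: S = E(K, 52) = 161; 117 ⊕ 161 = 212.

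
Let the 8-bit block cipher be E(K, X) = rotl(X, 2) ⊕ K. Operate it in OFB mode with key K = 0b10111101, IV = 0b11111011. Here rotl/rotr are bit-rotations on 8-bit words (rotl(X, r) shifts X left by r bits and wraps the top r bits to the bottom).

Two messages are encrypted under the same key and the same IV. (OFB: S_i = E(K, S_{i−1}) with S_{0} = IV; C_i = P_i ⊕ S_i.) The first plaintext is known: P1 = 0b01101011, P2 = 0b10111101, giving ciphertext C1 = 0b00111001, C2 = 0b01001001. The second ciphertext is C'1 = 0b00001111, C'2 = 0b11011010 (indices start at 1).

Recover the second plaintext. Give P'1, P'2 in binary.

In OFB with a reused IV, both messages share the same keystream S_i, so C_i ⊕ C'_i = P_i ⊕ P'_i and thus P'_i = P_i ⊕ C_i ⊕ C'_i.
P'1: 0b01101011 ⊕ 0b00111001 ⊕ 0b00001111 = 0b01011101.
P'2: 0b10111101 ⊕ 0b01001001 ⊕ 0b11011010 = 0b00101110.

P'1 = 0b01011101, P'2 = 0b00101110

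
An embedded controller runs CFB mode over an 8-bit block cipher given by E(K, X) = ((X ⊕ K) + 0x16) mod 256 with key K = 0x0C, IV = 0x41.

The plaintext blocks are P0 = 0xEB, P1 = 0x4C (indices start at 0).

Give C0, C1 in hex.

CFB encryption: C_i = P_i ⊕ E(K, C_{i−1}), with C_{−1} = IV.
C0: E(K, 0x41) = 0x63; 0xEB ⊕ 0x63 = 0x88.
C1: E(K, 0x88) = 0x9A; 0x4C ⊕ 0x9A = 0xD6.

C0 = 0x88, C1 = 0xD6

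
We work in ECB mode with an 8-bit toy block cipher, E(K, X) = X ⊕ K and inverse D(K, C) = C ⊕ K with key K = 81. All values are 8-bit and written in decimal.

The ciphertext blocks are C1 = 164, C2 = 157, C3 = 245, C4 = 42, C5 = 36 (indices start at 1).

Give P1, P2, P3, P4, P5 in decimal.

ECB decryption: P_i = D(K, C_i).
P1: D(K, 164) = 245.
P2: D(K, 157) = 204.
P3: D(K, 245) = 164.
P4: D(K, 42) = 123.
P5: D(K, 36) = 117.

P1 = 245, P2 = 204, P3 = 164, P4 = 123, P5 = 117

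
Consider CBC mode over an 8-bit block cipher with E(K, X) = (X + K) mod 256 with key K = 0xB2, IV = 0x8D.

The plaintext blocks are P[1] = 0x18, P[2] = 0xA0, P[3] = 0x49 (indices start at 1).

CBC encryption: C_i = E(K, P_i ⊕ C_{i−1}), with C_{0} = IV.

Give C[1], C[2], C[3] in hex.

C[1]: P[1] ⊕ 0x8D = 0x95; E(K, 0x95) = 0x47.
C[2]: P[2] ⊕ 0x47 = 0xE7; E(K, 0xE7) = 0x99.
C[3]: P[3] ⊕ 0x99 = 0xD0; E(K, 0xD0) = 0x82.

C[1] = 0x47, C[2] = 0x99, C[3] = 0x82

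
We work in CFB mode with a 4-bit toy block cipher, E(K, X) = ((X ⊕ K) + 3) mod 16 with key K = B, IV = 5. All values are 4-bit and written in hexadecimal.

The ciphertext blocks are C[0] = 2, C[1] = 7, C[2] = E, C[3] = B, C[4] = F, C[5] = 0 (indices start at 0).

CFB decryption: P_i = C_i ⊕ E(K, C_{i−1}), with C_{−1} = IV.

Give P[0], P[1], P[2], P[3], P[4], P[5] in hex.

P[0]: E(K, 5) = 1; 2 ⊕ 1 = 3.
P[1]: E(K, 2) = C; 7 ⊕ C = B.
P[2]: E(K, 7) = F; E ⊕ F = 1.
P[3]: E(K, E) = 8; B ⊕ 8 = 3.
P[4]: E(K, B) = 3; F ⊕ 3 = C.
P[5]: E(K, F) = 7; 0 ⊕ 7 = 7.

P[0] = 3, P[1] = B, P[2] = 1, P[3] = 3, P[4] = C, P[5] = 7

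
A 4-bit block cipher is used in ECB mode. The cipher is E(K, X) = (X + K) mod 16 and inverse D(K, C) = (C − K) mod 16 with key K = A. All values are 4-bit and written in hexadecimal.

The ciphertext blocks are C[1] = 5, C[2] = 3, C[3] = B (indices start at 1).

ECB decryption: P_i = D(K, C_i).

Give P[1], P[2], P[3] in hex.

P[1]: D(K, 5) = B.
P[2]: D(K, 3) = 9.
P[3]: D(K, B) = 1.

P[1] = B, P[2] = 9, P[3] = 1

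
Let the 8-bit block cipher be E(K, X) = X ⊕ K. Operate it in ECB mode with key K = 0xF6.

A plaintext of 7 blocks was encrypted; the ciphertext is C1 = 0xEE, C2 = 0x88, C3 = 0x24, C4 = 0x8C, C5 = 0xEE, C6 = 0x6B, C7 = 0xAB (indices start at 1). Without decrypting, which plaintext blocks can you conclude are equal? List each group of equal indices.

ECB encrypts each block independently with the same key, so equal ciphertext blocks imply equal plaintext blocks.
C1 = C5 = 0xEE, so P1 = P5.

P1 = P5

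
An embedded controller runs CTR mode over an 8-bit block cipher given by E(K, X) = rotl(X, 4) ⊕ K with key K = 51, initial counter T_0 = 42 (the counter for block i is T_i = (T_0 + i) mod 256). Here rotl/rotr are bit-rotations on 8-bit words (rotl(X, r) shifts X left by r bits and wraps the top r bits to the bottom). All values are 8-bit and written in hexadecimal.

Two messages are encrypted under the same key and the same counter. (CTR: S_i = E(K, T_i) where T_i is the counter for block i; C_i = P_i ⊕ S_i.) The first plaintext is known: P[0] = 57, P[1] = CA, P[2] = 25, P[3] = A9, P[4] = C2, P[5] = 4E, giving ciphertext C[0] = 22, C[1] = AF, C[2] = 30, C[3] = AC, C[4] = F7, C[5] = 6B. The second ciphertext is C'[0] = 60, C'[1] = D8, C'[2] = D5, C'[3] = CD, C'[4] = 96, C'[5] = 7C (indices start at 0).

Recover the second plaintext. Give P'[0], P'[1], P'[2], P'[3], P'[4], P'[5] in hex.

P'[0] = 15, P'[1] = BD, P'[2] = C0, P'[3] = C8, P'[4] = A3, P'[5] = 59

In CTR with a reused counter, both messages share the same keystream S_i, so C_i ⊕ C'_i = P_i ⊕ P'_i and thus P'_i = P_i ⊕ C_i ⊕ C'_i.
P'[0]: 57 ⊕ 22 ⊕ 60 = 15.
P'[1]: CA ⊕ AF ⊕ D8 = BD.
P'[2]: 25 ⊕ 30 ⊕ D5 = C0.
P'[3]: A9 ⊕ AC ⊕ CD = C8.
P'[4]: C2 ⊕ F7 ⊕ 96 = A3.
P'[5]: 4E ⊕ 6B ⊕ 7C = 59.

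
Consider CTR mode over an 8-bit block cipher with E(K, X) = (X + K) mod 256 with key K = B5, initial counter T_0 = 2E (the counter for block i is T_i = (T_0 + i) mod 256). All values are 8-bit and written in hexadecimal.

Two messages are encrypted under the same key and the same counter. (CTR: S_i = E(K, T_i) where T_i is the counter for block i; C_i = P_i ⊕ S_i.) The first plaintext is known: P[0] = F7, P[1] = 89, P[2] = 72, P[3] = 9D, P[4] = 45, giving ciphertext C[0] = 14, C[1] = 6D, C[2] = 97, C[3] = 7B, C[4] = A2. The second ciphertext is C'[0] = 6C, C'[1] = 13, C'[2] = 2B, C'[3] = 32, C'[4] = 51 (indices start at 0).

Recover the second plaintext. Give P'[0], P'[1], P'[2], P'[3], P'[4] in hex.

In CTR with a reused counter, both messages share the same keystream S_i, so C_i ⊕ C'_i = P_i ⊕ P'_i and thus P'_i = P_i ⊕ C_i ⊕ C'_i.
P'[0]: F7 ⊕ 14 ⊕ 6C = 8F.
P'[1]: 89 ⊕ 6D ⊕ 13 = F7.
P'[2]: 72 ⊕ 97 ⊕ 2B = CE.
P'[3]: 9D ⊕ 7B ⊕ 32 = D4.
P'[4]: 45 ⊕ A2 ⊕ 51 = B6.

P'[0] = 8F, P'[1] = F7, P'[2] = CE, P'[3] = D4, P'[4] = B6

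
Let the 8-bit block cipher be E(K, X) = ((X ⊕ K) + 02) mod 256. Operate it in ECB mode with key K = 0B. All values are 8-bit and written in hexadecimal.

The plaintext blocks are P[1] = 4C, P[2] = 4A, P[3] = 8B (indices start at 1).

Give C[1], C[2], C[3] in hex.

C[1] = 49, C[2] = 43, C[3] = 82

ECB encryption: C_i = E(K, P_i).
C[1]: E(K, 4C) = 49.
C[2]: E(K, 4A) = 43.
C[3]: E(K, 8B) = 82.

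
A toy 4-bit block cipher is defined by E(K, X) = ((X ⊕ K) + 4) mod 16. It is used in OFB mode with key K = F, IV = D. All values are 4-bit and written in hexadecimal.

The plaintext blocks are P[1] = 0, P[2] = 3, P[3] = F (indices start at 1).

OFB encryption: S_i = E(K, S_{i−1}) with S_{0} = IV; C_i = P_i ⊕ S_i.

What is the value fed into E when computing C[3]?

D

C[1]: S = E(K, D) = 6; 0 ⊕ 6 = 6.
C[2]: S = E(K, 6) = D; 3 ⊕ D = E.
C[3]: S = E(K, D) = 6; F ⊕ 6 = 9.
So the input to E for block [3] is D.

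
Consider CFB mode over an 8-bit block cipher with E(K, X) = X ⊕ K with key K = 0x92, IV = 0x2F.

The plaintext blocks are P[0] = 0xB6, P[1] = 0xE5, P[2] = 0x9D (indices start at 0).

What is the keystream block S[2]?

0xEE

CFB encryption: C_i = P_i ⊕ E(K, C_{i−1}), with C_{−1} = IV.
C[0]: E(K, 0x2F) = 0xBD; 0xB6 ⊕ 0xBD = 0x0B.
C[1]: E(K, 0x0B) = 0x99; 0xE5 ⊕ 0x99 = 0x7C.
C[2]: E(K, 0x7C) = 0xEE; 0x9D ⊕ 0xEE = 0x73.
So S[2] = 0xEE.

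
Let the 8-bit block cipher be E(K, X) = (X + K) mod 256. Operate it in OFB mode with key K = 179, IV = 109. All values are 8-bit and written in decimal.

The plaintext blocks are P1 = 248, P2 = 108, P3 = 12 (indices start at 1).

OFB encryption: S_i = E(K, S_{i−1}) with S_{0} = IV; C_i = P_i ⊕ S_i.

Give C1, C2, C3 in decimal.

C1 = 216, C2 = 191, C3 = 138

C1: S = E(K, 109) = 32; 248 ⊕ 32 = 216.
C2: S = E(K, 32) = 211; 108 ⊕ 211 = 191.
C3: S = E(K, 211) = 134; 12 ⊕ 134 = 138.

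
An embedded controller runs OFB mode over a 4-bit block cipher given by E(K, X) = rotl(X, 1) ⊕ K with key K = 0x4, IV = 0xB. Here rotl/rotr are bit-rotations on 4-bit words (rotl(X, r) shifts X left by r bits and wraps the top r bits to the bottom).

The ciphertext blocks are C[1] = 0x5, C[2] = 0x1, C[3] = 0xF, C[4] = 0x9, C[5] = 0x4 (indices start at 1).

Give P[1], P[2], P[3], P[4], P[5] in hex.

OFB decryption: S_i = E(K, S_{i−1}) with S_{0} = IV; P_i = C_i ⊕ S_i.
P[1]: S = E(K, 0xB) = 0x3; 0x5 ⊕ 0x3 = 0x6.
P[2]: S = E(K, 0x3) = 0x2; 0x1 ⊕ 0x2 = 0x3.
P[3]: S = E(K, 0x2) = 0x0; 0xF ⊕ 0x0 = 0xF.
P[4]: S = E(K, 0x0) = 0x4; 0x9 ⊕ 0x4 = 0xD.
P[5]: S = E(K, 0x4) = 0xC; 0x4 ⊕ 0xC = 0x8.

P[1] = 0x6, P[2] = 0x3, P[3] = 0xF, P[4] = 0xD, P[5] = 0x8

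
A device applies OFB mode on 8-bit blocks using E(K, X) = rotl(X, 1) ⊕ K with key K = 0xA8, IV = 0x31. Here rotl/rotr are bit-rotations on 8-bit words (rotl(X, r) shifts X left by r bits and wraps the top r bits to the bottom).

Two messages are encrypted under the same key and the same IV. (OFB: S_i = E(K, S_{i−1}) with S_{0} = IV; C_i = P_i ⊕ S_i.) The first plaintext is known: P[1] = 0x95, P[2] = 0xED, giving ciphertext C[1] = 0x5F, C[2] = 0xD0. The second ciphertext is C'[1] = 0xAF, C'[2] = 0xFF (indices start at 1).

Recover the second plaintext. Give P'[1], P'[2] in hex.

In OFB with a reused IV, both messages share the same keystream S_i, so C_i ⊕ C'_i = P_i ⊕ P'_i and thus P'_i = P_i ⊕ C_i ⊕ C'_i.
P'[1]: 0x95 ⊕ 0x5F ⊕ 0xAF = 0x65.
P'[2]: 0xED ⊕ 0xD0 ⊕ 0xFF = 0xC2.

P'[1] = 0x65, P'[2] = 0xC2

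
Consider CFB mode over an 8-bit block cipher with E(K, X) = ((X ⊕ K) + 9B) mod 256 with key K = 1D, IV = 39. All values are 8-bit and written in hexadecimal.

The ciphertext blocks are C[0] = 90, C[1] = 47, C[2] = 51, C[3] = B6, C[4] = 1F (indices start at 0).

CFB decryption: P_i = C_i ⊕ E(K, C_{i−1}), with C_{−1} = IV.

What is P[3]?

P[3]: E(K, 51) = E7; B6 ⊕ E7 = 51.

P[3] = 51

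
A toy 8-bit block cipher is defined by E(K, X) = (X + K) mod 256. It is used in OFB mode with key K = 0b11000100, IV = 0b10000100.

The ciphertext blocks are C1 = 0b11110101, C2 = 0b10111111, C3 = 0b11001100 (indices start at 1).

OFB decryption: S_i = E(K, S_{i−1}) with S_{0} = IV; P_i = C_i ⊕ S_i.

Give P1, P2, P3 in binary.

P1 = 0b10111101, P2 = 0b10110011, P3 = 0b00011100

P1: S = E(K, 0b10000100) = 0b01001000; 0b11110101 ⊕ 0b01001000 = 0b10111101.
P2: S = E(K, 0b01001000) = 0b00001100; 0b10111111 ⊕ 0b00001100 = 0b10110011.
P3: S = E(K, 0b00001100) = 0b11010000; 0b11001100 ⊕ 0b11010000 = 0b00011100.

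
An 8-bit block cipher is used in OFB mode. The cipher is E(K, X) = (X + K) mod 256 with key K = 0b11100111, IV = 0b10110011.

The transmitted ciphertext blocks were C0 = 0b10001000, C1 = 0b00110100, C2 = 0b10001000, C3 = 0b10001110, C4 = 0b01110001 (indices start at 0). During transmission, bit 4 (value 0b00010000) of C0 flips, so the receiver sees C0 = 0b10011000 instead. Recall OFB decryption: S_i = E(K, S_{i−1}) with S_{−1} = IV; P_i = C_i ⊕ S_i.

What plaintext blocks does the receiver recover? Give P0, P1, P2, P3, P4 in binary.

Only C0 changed, to 0b10011000. In OFB, a change in C_i flips the same bit in P_i only; the keystream is unaffected. Decrypting the received ciphertext:
P0: S = E(K, 0b10110011) = 0b10011010; 0b10011000 ⊕ 0b10011010 = 0b00000010.
P1: S = E(K, 0b10011010) = 0b10000001; 0b00110100 ⊕ 0b10000001 = 0b10110101.
P2: S = E(K, 0b10000001) = 0b01101000; 0b10001000 ⊕ 0b01101000 = 0b11100000.
P3: S = E(K, 0b01101000) = 0b01001111; 0b10001110 ⊕ 0b01001111 = 0b11000001.
P4: S = E(K, 0b01001111) = 0b00110110; 0b01110001 ⊕ 0b00110110 = 0b01000111.
Blocks that differ from the original plaintext: P0.

P0 = 0b00000010, P1 = 0b10110101, P2 = 0b11100000, P3 = 0b11000001, P4 = 0b01000111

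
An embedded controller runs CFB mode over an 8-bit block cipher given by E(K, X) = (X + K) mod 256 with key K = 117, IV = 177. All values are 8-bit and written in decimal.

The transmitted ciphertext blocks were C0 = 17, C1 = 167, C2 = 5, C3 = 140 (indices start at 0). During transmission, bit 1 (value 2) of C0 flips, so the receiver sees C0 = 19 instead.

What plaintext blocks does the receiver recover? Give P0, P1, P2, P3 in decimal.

CFB decryption: P_i = C_i ⊕ E(K, C_{i−1}), with C_{−1} = IV.
Only C0 changed, to 19. In CFB, a change in C_i flips the same bit in P_i and garbles P_{i+1}. Decrypting the received ciphertext:
P0: E(K, 177) = 38; 19 ⊕ 38 = 53.
P1: E(K, 19) = 136; 167 ⊕ 136 = 47.
P2: E(K, 167) = 28; 5 ⊕ 28 = 25.
P3: E(K, 5) = 122; 140 ⊕ 122 = 246.
Blocks that differ from the original plaintext: P0, P1.

P0 = 53, P1 = 47, P2 = 25, P3 = 246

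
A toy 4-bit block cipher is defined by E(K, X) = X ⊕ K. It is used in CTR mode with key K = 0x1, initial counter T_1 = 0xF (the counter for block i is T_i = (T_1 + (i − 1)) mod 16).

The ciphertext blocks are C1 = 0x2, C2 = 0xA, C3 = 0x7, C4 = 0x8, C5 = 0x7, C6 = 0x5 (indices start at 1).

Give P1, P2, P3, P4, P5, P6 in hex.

CTR decryption: S_i = E(K, T_i) where T_i is the counter for block i; P_i = C_i ⊕ S_i.
P1: T = 0xF, S = E(K, T) = 0xE; 0x2 ⊕ 0xE = 0xC.
P2: T = 0x0, S = E(K, T) = 0x1; 0xA ⊕ 0x1 = 0xB.
P3: T = 0x1, S = E(K, T) = 0x0; 0x7 ⊕ 0x0 = 0x7.
P4: T = 0x2, S = E(K, T) = 0x3; 0x8 ⊕ 0x3 = 0xB.
P5: T = 0x3, S = E(K, T) = 0x2; 0x7 ⊕ 0x2 = 0x5.
P6: T = 0x4, S = E(K, T) = 0x5; 0x5 ⊕ 0x5 = 0x0.

P1 = 0xC, P2 = 0xB, P3 = 0x7, P4 = 0xB, P5 = 0x5, P6 = 0x0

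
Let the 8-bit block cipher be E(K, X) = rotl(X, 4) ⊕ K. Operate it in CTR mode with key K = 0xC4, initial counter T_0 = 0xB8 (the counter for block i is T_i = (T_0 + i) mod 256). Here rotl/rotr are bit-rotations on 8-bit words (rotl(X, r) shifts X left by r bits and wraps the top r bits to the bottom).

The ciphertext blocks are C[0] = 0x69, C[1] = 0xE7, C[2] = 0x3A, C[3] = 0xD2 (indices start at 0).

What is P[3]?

P[3] = 0xAD

CTR decryption: S_i = E(K, T_i) where T_i is the counter for block i; P_i = C_i ⊕ S_i.
P[3]: T = 0xBB, S = E(K, T) = 0x7F; 0xD2 ⊕ 0x7F = 0xAD.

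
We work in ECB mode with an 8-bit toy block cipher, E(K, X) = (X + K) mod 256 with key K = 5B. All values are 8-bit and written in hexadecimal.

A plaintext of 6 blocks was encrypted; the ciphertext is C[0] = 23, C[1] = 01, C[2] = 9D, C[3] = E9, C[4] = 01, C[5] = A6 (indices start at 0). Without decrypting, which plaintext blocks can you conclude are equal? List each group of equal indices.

P[1] = P[4]

ECB encrypts each block independently with the same key, so equal ciphertext blocks imply equal plaintext blocks.
C[1] = C[4] = 01, so P[1] = P[4].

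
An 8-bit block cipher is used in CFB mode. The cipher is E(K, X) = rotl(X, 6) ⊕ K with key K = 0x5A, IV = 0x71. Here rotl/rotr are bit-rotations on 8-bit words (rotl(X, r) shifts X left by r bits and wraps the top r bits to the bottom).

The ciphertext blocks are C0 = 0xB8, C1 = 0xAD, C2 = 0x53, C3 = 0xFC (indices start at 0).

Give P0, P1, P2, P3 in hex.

P0 = 0xBE, P1 = 0xD9, P2 = 0x62, P3 = 0x72

CFB decryption: P_i = C_i ⊕ E(K, C_{i−1}), with C_{−1} = IV.
P0: E(K, 0x71) = 0x06; 0xB8 ⊕ 0x06 = 0xBE.
P1: E(K, 0xB8) = 0x74; 0xAD ⊕ 0x74 = 0xD9.
P2: E(K, 0xAD) = 0x31; 0x53 ⊕ 0x31 = 0x62.
P3: E(K, 0x53) = 0x8E; 0xFC ⊕ 0x8E = 0x72.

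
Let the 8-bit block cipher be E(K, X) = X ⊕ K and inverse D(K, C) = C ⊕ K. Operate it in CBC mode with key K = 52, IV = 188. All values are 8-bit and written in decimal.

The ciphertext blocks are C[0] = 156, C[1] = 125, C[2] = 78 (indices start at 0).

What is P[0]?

CBC decryption: P_i = D(K, C_i) ⊕ C_{i−1}, with C_{−1} = IV.
P[0]: D(K, 156) = 168; 168 ⊕ 188 = 20.

P[0] = 20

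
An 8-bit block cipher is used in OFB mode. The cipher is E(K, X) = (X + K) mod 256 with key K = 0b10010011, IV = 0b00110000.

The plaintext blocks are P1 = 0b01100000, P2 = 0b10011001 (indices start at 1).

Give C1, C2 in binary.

C1 = 0b10100011, C2 = 0b11001111

OFB encryption: S_i = E(K, S_{i−1}) with S_{0} = IV; C_i = P_i ⊕ S_i.
C1: S = E(K, 0b00110000) = 0b11000011; 0b01100000 ⊕ 0b11000011 = 0b10100011.
C2: S = E(K, 0b11000011) = 0b01010110; 0b10011001 ⊕ 0b01010110 = 0b11001111.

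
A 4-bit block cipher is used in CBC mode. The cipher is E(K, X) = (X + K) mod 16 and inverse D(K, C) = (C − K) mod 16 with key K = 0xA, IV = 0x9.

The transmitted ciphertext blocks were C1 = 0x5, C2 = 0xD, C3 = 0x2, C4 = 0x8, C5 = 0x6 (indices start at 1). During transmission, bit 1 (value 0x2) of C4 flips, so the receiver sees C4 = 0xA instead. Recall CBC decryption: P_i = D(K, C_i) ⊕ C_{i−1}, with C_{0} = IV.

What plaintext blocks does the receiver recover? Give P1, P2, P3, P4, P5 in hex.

Only C4 changed, to 0xA. In CBC, a change in C_i garbles P_i and flips the same bit in P_{i+1}. Decrypting the received ciphertext:
P1: D(K, 0x5) = 0xB; 0xB ⊕ 0x9 = 0x2.
P2: D(K, 0xD) = 0x3; 0x3 ⊕ 0x5 = 0x6.
P3: D(K, 0x2) = 0x8; 0x8 ⊕ 0xD = 0x5.
P4: D(K, 0xA) = 0x0; 0x0 ⊕ 0x2 = 0x2.
P5: D(K, 0x6) = 0xC; 0xC ⊕ 0xA = 0x6.
Blocks that differ from the original plaintext: P4, P5.

P1 = 0x2, P2 = 0x6, P3 = 0x5, P4 = 0x2, P5 = 0x6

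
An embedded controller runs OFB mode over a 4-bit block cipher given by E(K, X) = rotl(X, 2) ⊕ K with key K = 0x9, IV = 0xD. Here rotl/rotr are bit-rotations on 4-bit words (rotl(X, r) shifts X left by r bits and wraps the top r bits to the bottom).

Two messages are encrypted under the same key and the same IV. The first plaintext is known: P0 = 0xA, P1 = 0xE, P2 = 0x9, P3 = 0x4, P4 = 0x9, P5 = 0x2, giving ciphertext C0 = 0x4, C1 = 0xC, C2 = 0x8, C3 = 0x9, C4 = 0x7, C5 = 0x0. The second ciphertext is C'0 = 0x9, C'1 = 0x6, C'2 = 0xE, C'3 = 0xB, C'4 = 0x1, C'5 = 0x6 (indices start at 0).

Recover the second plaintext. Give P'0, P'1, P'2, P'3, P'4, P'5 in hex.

In OFB with a reused IV, both messages share the same keystream S_i, so C_i ⊕ C'_i = P_i ⊕ P'_i and thus P'_i = P_i ⊕ C_i ⊕ C'_i.
P'0: 0xA ⊕ 0x4 ⊕ 0x9 = 0x7.
P'1: 0xE ⊕ 0xC ⊕ 0x6 = 0x4.
P'2: 0x9 ⊕ 0x8 ⊕ 0xE = 0xF.
P'3: 0x4 ⊕ 0x9 ⊕ 0xB = 0x6.
P'4: 0x9 ⊕ 0x7 ⊕ 0x1 = 0xF.
P'5: 0x2 ⊕ 0x0 ⊕ 0x6 = 0x4.

P'0 = 0x7, P'1 = 0x4, P'2 = 0xF, P'3 = 0x6, P'4 = 0xF, P'5 = 0x4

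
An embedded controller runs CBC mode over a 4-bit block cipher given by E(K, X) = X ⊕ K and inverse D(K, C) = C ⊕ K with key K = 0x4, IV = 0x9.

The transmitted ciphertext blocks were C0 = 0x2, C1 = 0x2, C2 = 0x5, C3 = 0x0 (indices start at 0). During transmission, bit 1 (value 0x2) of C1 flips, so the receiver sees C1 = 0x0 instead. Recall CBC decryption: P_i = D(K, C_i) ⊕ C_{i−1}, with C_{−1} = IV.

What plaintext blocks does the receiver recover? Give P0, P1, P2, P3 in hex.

P0 = 0xF, P1 = 0x6, P2 = 0x1, P3 = 0x1

Only C1 changed, to 0x0. In CBC, a change in C_i garbles P_i and flips the same bit in P_{i+1}. Decrypting the received ciphertext:
P0: D(K, 0x2) = 0x6; 0x6 ⊕ 0x9 = 0xF.
P1: D(K, 0x0) = 0x4; 0x4 ⊕ 0x2 = 0x6.
P2: D(K, 0x5) = 0x1; 0x1 ⊕ 0x0 = 0x1.
P3: D(K, 0x0) = 0x4; 0x4 ⊕ 0x5 = 0x1.
Blocks that differ from the original plaintext: P1, P2.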